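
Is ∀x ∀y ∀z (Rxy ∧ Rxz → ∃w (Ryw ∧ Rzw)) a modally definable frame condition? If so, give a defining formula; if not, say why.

Definable; ◇□p → □◇p defines it

Yes: it is convergence, defined by the .2 schema ◇□p → □◇p.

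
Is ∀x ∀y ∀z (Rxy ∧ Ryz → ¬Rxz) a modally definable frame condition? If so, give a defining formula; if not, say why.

Modal frame validity is preserved under surjective bounded morphisms.
The 3-cycle (worlds a,b,c with a→b→c→a) is intransitive. Mapping every world to a single reflexive point • is a surjective bounded morphism; the reflexive point is not intransitive (R••∧R•• but R••).
So no modal formula (or set of formulas) defines exactly the intransitive frames.

Not definable by any modal formula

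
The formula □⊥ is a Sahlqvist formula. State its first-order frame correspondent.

Emptiness of R

□⊥ is valid iff no world has any successor (otherwise □⊥ fails at any world with one).
The converse is a direct semantic check.
Frame condition: ∀x ∀y ¬Rxy.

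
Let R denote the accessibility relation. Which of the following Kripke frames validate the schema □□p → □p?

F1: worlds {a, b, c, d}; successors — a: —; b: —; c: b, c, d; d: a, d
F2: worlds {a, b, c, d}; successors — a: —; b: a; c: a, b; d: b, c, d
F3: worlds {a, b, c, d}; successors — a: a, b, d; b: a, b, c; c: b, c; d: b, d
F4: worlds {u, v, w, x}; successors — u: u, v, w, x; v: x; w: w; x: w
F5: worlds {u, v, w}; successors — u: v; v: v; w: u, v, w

The schema corresponds to density: ∀x ∀y (Rxy → ∃z (Rxz ∧ Rzy)).
F1: satisfies the condition.
F2: fails — Rba but no z with Rbz and Rza.
F3: satisfies the condition.
F4: fails — Rvx but no z with Rvz and Rzx.
F5: satisfies the condition.
Valid on: F1, F3, F5.

F1, F3, F5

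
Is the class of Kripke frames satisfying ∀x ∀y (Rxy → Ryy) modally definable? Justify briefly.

Yes — defined by □(□q → q)

Yes: it is shift-reflexivity, defined by the T□ schema □(□q → q).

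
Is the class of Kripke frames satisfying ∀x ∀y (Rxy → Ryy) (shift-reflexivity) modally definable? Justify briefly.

Yes: it is shift-reflexivity, defined by the T□ schema □(□p → p).

Yes, by □(□p → p)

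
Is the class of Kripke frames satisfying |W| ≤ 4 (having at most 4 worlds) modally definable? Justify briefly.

Any modally definable frame class is closed under disjoint unions.
Any modal formula valid on each of 5 disjoint one-world frames is valid on their disjoint union (validity is preserved under disjoint unions). Each one-world frame has |W|=1≤4, but the union has |W|=5.
So the class is not modally definable.

Not definable by any modal formula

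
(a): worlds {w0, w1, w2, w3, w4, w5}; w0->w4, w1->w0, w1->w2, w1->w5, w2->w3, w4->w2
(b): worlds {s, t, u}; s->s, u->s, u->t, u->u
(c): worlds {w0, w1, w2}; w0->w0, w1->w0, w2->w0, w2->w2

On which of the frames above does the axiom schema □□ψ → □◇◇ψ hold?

(c)

This is the axiom for a generalized confluence (Geach) condition; its first-order frame correspondent is ∀x ∀z (xRz → ∃w (xR²w ∧ zR²w)).
(a): fails — w0Rw4 but no w with w0R²w and w4R²w.
(b): fails — uRt but no w with uR²w and tR²w.
(c): holds.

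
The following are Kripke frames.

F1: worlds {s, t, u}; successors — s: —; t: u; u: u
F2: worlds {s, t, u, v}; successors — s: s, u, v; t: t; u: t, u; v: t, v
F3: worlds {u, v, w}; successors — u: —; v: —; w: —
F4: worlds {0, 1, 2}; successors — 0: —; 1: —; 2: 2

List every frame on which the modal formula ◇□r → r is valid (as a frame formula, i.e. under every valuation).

Frame correspondent (Sahlqvist): ∀x ∀y (Rxy → Ryx) — i.e. symmetry.
F1: fails — Rtu but not Rut.
F2: fails — Rut but not Rtu.
F3: condition met.
F4: condition met.

F3, F4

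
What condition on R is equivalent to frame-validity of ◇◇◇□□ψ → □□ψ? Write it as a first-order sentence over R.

This is a Sahlqvist (Geach-type) schema ◇^3□^2ψ → □^2◇^0ψ.
Minimal-valuation argument: fix x; take any y with xR^3y and any z with xR^2z. Set V(ψ) to the set of worlds R-reachable from y in exactly 2 steps. Then □^2ψ holds at y, so the antecedent holds at x; validity forces ◇^0ψ at z, giving a w with zR^0w and yR^2w.
First-order correspondent: ∀x ∀y ∀z ((xR³y ∧ xR²z) → ∃w (yR²w ∧ z = w)).

∀x ∀y ∀z ((xR³y ∧ xR²z) → ∃w (yR²w ∧ z = w))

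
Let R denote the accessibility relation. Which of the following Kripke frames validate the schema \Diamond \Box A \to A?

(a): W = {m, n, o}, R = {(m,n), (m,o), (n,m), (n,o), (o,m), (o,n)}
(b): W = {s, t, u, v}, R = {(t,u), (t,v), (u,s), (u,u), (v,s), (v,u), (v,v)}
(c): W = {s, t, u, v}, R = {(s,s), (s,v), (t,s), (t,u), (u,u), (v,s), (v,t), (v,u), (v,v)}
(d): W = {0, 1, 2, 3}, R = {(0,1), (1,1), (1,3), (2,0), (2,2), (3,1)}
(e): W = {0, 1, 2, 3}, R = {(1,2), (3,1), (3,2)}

(a)

Frame correspondent (Sahlqvist): \forall x \forall y (Rxy \to Ryx) — i.e. symmetry.
(a): ✓.
(b): fails — Rtv but not Rvt.
(c): fails — Rvt but not Rtv.
(d): fails — R01 but not R10.
(e): fails — R12 but not R21.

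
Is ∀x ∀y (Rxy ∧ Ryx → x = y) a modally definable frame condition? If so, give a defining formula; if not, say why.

Not modally definable

Modal frame validity is preserved under surjective bounded morphisms.
The 4-cycle (worlds s,t,u,v with s→t→u→v→s) is antisymmetric. Sending even-indexed worlds to a and odd-indexed worlds to b is a surjective bounded morphism onto the two-world frame with a↔b, which is not antisymmetric.
So the class is not modally definable.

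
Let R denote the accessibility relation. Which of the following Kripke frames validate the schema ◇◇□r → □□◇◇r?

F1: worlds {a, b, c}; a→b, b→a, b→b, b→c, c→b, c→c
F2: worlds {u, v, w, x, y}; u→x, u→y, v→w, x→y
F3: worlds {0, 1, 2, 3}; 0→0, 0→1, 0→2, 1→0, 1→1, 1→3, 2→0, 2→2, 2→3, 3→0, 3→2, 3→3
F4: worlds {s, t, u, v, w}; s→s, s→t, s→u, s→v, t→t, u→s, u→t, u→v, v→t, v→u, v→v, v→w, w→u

The schema corresponds to a generalized confluence (Geach) condition: ∀x ∀y ∀z ((xR²y ∧ xR²z) → ∃w (yRw ∧ zR²w)).
F1: holds.
F2: fails — uR²y, uR²y but no t with yRt and yR²t.
F3: holds.
F4: fails — sR²w, sR²t but no w* with wRw* and tR²w*.
Valid on: F1, F3.

F1, F3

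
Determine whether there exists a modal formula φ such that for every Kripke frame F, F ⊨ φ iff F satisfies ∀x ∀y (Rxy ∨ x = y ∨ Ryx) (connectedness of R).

Not definable by any modal formula

Modal frame validity is preserved under disjoint unions.
Take 4 disjoint single-world reflexive frames: each is trivially connected, but their disjoint union has 4 worlds with no edge between distinct components, so it is not connected.
So the class is not modally definable.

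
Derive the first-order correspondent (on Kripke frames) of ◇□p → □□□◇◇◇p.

∀x ∀y ∀z ((xRy ∧ xR³z) → ∃w (yRw ∧ zR³w))

This is a Sahlqvist (Geach-type) schema ◇^1□^1p → □^3◇^3p.
Minimal-valuation argument: fix x; take any y with xR^1y and any z with xR^3z. Set V(p) to the set of worlds R-reachable from y in exactly 1 step. Then □^1p holds at y, so the antecedent holds at x; validity forces ◇^3p at z, giving a w with zR^3w and yR^1w.
First-order correspondent: ∀x ∀y ∀z ((xRy ∧ xR³z) → ∃w (yRw ∧ zR³w)).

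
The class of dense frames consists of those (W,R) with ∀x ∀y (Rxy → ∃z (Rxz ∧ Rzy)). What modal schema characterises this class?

This is density; the standard corresponding axiom is C4: □□s → □s.
Suppose □□s→□s is valid. Take Rxy and set V(s)={w : xR²w}. Then □□s at x, so □s at x, so s at y, i.e. ∃z(Rxz∧Rzy).

□□s → □s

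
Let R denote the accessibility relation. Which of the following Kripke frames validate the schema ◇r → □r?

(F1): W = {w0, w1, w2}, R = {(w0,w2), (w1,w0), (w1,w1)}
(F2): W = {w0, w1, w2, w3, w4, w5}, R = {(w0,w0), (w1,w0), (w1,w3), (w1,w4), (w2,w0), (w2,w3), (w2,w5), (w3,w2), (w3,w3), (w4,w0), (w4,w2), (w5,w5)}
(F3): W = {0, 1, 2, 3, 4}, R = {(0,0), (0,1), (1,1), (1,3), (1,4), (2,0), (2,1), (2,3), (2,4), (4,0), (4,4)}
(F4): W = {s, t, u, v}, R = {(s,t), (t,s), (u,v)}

This is the axiom for partial functionality; its first-order frame correspondent is ∀x ∀y ∀z (Rxy ∧ Rxz → y = z).
(F1): fails — w1 sees both w0 and w1.
(F2): fails — w1 sees both w0 and w3.
(F3): fails — 0 sees both 0 and 1.
(F4): holds.

(F4)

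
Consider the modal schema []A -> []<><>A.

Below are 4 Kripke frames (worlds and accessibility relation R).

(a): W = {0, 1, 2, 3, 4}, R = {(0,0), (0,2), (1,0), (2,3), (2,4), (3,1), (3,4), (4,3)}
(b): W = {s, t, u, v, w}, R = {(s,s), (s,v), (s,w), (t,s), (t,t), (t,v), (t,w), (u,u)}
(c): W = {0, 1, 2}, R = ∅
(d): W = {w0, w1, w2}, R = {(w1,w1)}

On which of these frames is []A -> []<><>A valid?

The schema corresponds to a generalized confluence (Geach) condition: forall x forall z (xRz -> exists w (xRw & z R^2 w)).
(a): fails — 0R2 but no w with 0Rw and 2R²w.
(b): fails — sRv but no w* with sRw* and vR²w*.
(c): satisfies the condition.
(d): satisfies the condition.
Valid on: (c), (d).

(c), (d)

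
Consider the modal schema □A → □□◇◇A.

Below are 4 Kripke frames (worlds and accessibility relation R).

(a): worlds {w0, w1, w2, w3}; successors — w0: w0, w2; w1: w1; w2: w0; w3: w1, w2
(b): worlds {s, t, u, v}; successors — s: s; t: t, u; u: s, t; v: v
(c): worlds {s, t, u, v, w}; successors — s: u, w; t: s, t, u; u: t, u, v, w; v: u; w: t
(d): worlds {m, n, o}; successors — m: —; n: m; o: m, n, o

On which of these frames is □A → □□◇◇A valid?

Frame correspondent (Sahlqvist): ∀x ∀z (xR²z → ∃w (xRw ∧ zR²w)) — i.e. a generalized confluence (Geach) condition.
(a): condition met.
(b): fails — tR²s but no w with tRw and sR²w.
(c): condition met.
(d): fails — oR²m but no w with oRw and mR²w.

(a), (c)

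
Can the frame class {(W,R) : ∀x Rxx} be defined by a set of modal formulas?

Definable; □p → p defines it

The condition is reflexivity. A defining modal formula is □p → p.
Suppose □p→p is valid. At any x set V(p)={w : Rxw}. Then □p holds at x, so p holds at x, i.e. Rxx.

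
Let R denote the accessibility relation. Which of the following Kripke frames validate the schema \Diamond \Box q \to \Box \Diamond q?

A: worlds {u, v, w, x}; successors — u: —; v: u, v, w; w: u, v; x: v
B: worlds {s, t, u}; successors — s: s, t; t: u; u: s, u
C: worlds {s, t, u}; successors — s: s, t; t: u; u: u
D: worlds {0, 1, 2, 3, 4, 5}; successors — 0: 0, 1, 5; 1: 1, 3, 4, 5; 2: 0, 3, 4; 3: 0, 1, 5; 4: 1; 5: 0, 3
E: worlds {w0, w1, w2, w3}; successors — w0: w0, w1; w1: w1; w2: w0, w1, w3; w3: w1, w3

E

The schema corresponds to convergence: \forall x \forall y \forall z (Rxy \wedge Rxz \to \exists w (Ryw \wedge Rzw)).
A: fails — Rvv and Rvu but v and u have no common successor.
B: fails — Rss and Rst but s and t have no common successor.
C: fails — Rss and Rst but s and t have no common successor.
D: fails — R14 and R15 but 4 and 5 have no common successor.
E: satisfies the condition.
Valid on: E.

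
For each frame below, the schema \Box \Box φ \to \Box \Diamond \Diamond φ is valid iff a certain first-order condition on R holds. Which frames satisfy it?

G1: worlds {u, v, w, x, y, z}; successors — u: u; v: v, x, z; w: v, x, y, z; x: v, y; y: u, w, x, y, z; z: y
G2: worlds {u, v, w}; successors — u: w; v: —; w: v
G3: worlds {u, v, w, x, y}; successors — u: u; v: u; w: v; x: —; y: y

G1, G3

Frame correspondent (Sahlqvist): \forall x \forall z (xRz \to \exists w (x R^2 w \wedge z R^2 w)) — i.e. a generalized confluence (Geach) condition.
G1: holds.
G2: fails — uRw but no t with uR²t and wR²t.
G3: holds.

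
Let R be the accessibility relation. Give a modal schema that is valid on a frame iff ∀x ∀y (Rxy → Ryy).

The condition is shift-reflexivity. The T□ schema □(□r → r) defines it.

□(□r → r)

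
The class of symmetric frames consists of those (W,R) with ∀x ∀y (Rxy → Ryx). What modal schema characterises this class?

ψ → □◇ψ

This is symmetry; the standard corresponding axiom is B: ψ → □◇ψ.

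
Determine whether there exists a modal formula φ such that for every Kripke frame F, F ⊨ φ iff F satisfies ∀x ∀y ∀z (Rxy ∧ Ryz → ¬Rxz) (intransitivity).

No — not modally definable

If a class were modally definable it would be closed under surjective bounded morphisms (Goldblatt–Thomason).
The 3-cycle (worlds w0,w1,w2 with w0→w1→w2→w0) is intransitive. Mapping every world to a single reflexive point • is a surjective bounded morphism; the reflexive point is not intransitive (R••∧R•• but R••).
Hence intransitivity is not modally definable.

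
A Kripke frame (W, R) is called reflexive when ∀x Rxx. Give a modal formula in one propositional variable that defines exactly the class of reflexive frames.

□ψ → ψ

This is reflexivity; the standard corresponding axiom is T: □ψ → ψ.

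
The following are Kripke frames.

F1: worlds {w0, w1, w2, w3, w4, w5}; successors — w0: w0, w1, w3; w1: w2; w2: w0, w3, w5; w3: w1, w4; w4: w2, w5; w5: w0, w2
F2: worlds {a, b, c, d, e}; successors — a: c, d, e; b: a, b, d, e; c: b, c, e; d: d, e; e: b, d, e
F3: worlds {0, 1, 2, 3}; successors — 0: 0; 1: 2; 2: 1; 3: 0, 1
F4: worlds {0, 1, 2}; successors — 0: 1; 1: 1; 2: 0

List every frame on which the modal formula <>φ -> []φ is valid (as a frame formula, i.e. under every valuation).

F4

This is the axiom for partial functionality; its first-order frame correspondent is forall x forall y forall z (Rxy & Rxz -> y = z).
F1: fails — w0 sees both w0 and w1.
F2: fails — a sees both c and d.
F3: fails — 3 sees both 0 and 1.
F4: satisfies the condition.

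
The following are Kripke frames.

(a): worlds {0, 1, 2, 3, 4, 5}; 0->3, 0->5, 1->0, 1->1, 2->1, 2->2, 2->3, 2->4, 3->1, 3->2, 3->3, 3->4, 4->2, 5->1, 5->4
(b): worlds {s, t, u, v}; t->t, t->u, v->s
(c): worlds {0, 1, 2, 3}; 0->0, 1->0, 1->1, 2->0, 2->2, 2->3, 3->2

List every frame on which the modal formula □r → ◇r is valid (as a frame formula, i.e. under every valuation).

Frame correspondent (Sahlqvist): ∀x ∃y Rxy — i.e. seriality.
(a): ✓.
(b): fails — world s has no successor.
(c): ✓.

(a), (c)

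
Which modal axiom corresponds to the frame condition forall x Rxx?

This is reflexivity; the standard corresponding axiom is T: □p → p.
Suppose □p→p is valid. At any x set V(p)={w : Rxw}. Then □p holds at x, so p holds at x, i.e. Rxx.

□p → p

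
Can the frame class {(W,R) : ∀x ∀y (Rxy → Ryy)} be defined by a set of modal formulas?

This is a Sahlqvist condition; the T□ axiom □(□q → q) defines it.
Suppose □(□q→q) is valid. Take Rxy and set V(q)={w : Ryw}. Then at y, □q holds; since □(□q→q) at x, □q→q at y, so q at y, i.e. Ryy.

Definable; □(□q → q) defines it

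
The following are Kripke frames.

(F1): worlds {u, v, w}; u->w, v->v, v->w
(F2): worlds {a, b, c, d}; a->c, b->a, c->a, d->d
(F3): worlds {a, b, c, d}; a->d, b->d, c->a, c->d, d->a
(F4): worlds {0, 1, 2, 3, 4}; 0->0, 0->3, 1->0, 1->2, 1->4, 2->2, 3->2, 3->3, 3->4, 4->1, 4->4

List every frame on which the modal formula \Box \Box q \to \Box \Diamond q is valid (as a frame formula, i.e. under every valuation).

The schema corresponds to a generalized confluence (Geach) condition: \forall x \forall z (xRz \to \exists w (x R^2 w \wedge zRw)).
(F1): fails — uRw but no t with uR²t and wRt.
(F2): holds.
(F3): holds.
(F4): holds.

(F2), (F3), (F4)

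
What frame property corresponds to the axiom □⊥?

□⊥ is valid iff no world has any successor (otherwise □⊥ fails at any world with one).
The converse is a direct semantic check.
Frame condition: ∀x ∀y ¬Rxy.

emptiness of R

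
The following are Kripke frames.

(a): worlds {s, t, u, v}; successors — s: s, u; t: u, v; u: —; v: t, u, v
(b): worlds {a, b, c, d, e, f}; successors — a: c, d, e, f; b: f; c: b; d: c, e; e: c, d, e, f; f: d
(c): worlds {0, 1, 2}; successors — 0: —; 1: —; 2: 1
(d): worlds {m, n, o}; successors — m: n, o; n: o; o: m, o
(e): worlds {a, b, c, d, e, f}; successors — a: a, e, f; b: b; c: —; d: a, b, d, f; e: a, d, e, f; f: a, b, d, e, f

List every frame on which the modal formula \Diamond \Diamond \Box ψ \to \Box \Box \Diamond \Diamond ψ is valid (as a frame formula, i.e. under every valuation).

(c), (d)

This is the axiom for a generalized confluence (Geach) condition; its first-order frame correspondent is \forall x \forall y \forall z ((x R^2 y \wedge x R^2 z) \to \exists w (yRw \wedge z R^2 w)).
(a): fails — sR²s, sR²u but no w with sRw and uR²w.
(b): fails — aR²b, aR²b but no w with bRw and bR²w.
(c): condition met.
(d): condition met.
(e): fails — aR²a, aR²b but no w with aRw and bR²w.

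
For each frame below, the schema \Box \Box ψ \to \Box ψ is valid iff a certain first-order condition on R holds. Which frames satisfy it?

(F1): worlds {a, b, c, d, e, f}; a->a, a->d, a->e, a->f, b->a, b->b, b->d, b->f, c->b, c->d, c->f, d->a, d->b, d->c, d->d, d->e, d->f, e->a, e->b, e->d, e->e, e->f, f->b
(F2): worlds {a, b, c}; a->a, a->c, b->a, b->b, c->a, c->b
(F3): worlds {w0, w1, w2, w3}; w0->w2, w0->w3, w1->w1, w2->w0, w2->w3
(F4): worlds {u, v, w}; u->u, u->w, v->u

The schema corresponds to density: \forall x \forall y (Rxy \to \exists z (Rxz \wedge Rzy)).
(F1): condition met.
(F2): condition met.
(F3): fails — Rw0w2 but no z with Rw0z and Rzw2.
(F4): condition met.

(F1), (F2), (F4)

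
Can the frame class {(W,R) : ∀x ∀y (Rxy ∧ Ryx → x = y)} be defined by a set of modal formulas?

No — not modally definable

If a class were modally definable it would be closed under surjective bounded morphisms (Goldblatt–Thomason).
The 4-cycle (worlds s,t,u,v with s→t→u→v→s) is antisymmetric. Sending even-indexed worlds to a and odd-indexed worlds to b is a surjective bounded morphism onto the two-world frame with a↔b, which is not antisymmetric.
So no modal formula (or set of formulas) defines exactly the antisymmetric frames.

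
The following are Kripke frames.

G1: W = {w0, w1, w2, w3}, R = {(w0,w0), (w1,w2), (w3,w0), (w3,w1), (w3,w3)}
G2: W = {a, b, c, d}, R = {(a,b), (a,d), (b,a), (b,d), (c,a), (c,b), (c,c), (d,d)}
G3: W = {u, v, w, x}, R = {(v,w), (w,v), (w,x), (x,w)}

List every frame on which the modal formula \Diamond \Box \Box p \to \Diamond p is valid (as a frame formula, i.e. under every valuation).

G2, G3

Frame correspondent (Sahlqvist): \forall x \forall y (xRy \to \exists w (y R^2 w \wedge xRw)) — i.e. a generalized confluence (Geach) condition.
G1: fails — w1Rw2 but no w with w2R²w and w1Rw.
G2: condition met.
G3: condition met.
Valid on: G2, G3.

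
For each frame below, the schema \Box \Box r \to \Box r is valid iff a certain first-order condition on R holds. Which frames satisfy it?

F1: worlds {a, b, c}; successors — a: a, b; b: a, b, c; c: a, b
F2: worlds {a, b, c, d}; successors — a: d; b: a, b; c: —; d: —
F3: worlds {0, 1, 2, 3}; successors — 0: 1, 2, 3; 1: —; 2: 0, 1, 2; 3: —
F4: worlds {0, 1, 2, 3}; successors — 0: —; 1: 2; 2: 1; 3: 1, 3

F1

The schema corresponds to density: \forall x \forall y (Rxy \to \exists z (Rxz \wedge Rzy)).
F1: holds.
F2: fails — Rad but no z with Raz and Rzd.
F3: fails — R03 but no z with R0z and Rz3.
F4: fails — R12 but no z with R1z and Rz2.
Valid on: F1.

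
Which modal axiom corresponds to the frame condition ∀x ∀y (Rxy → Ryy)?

The condition is shift-reflexivity. The T□ schema □(□p → p) defines it.
Suppose □(□p→p) is valid. Take Rxy and set V(p)={w : Ryw}. Then at y, □p holds; since □(□p→p) at x, □p→p at y, so p at y, i.e. Ryy.

□(□p → p)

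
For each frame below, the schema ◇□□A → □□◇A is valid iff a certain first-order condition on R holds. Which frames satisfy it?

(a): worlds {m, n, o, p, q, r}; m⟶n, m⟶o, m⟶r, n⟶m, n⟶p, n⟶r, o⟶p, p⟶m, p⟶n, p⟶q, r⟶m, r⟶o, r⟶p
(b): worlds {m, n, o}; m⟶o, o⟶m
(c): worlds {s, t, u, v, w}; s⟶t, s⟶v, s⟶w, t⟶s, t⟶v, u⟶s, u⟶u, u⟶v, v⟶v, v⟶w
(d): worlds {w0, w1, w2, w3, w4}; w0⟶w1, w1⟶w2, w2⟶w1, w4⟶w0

Frame correspondent (Sahlqvist): ∀x ∀y ∀z ((xRy ∧ xR²z) → ∃w (yR²w ∧ zRw)) — i.e. a generalized confluence (Geach) condition.
(a): fails — mRo, mR²o but no w with oR²w and oRw.
(b): holds.
(c): fails — sRt, sR²w but no w* with tR²w* and wRw*.
(d): holds.
Valid on: (b), (d).

(b), (d)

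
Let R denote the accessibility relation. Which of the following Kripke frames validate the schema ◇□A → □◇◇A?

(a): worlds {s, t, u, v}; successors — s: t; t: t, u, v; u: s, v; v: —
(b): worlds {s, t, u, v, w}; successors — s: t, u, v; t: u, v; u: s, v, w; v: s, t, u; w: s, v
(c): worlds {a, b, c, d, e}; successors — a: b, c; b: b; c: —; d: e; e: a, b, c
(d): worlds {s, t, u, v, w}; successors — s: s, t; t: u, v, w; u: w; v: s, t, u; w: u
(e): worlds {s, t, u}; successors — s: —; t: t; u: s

(b)

The schema corresponds to a generalized confluence (Geach) condition: ∀x ∀y ∀z ((xRy ∧ xRz) → ∃w (yRw ∧ zR²w)).
(a): fails — tRt, tRv but no w with tRw and vR²w.
(b): satisfies the condition.
(c): fails — aRb, aRc but no w with bRw and cR²w.
(d): fails — tRu, tRu but no w* with uRw* and uR²w*.
(e): fails — uRs, uRs but no w with sRw and sR²w.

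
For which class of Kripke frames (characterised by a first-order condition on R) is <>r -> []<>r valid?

The Euclidean property

This is the 5 axiom.
It corresponds to the Euclidean property: forall x forall y forall z (Rxy & Rxz -> Ryz).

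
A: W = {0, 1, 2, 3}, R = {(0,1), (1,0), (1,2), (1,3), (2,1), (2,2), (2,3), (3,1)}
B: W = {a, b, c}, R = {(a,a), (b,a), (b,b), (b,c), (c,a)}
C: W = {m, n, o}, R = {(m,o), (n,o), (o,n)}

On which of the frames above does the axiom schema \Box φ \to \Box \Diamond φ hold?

B

Frame correspondent (Sahlqvist): \forall x \forall z (xRz \to \exists w (xRw \wedge zRw)) — i.e. a generalized confluence (Geach) condition.
A: fails — 0R1 but no w with 0Rw and 1Rw.
B: satisfies the condition.
C: fails — mRo but no w with mRw and oRw.
Valid on: B.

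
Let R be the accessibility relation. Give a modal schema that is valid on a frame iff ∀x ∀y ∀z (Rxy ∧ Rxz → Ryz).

A defining formula is ◇s → □◇s (the 5 axiom).
Suppose ◇s→□◇s is valid. Take Rxy, Rxz and set V(s)={y}. Then ◇s at x, so □◇s at x, so ◇s at z, so some w with Rzw has s; w=y, i.e. Rzy. By symmetry of the argument, Ryz.

◇s → □◇s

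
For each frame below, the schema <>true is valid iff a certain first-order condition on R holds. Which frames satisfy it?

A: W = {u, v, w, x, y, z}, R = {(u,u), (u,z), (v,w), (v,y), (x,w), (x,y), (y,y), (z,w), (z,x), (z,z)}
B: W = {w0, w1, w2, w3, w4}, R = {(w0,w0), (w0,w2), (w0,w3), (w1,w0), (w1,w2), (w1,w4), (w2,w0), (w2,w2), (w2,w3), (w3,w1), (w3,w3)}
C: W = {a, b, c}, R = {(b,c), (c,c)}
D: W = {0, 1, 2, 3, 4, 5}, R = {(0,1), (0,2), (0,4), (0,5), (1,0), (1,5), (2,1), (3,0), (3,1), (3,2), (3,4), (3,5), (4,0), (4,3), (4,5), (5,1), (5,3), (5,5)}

The schema corresponds to seriality: forall x exists y Rxy.
A: fails — world w has no successor.
B: fails — world w4 has no successor.
C: fails — world a has no successor.
D: condition met.
Valid on: D.

D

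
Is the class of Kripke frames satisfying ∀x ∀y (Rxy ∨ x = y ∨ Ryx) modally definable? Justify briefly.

If a class were modally definable it would be closed under disjoint unions (Goldblatt–Thomason).
Take 2 disjoint single-world reflexive frames: each is trivially connected, but their disjoint union has 2 worlds with no edge between distinct components, so it is not connected.
So the class is not modally definable.

Not modally definable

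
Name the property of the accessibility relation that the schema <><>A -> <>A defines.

Replacing A by ¬A and contraposing gives the equivalent schema □A → □□A.
Suppose □A→□□A is valid. Take Rxy, Ryz and set V(A)={w : Rxw}. Then □A at x, so □□A at x, so □A at y, so A at z, i.e. Rxz.

transitivity: forall x forall y forall z (Rxy & Ryz -> Rxz)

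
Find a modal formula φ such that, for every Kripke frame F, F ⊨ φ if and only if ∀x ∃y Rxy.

□q → ◇q

A defining formula is □q → ◇q (the D axiom).
Suppose □q→◇q is valid. At any x set V(q)=W. Then □q at x, so ◇q at x, so x has a successor.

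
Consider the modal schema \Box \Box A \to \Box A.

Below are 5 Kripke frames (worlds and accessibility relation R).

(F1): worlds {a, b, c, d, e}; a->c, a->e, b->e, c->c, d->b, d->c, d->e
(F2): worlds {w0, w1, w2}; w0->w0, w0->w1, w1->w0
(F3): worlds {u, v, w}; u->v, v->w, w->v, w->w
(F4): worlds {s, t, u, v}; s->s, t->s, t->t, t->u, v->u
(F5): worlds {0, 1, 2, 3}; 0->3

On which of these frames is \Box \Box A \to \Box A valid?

This is the axiom for density; its first-order frame correspondent is \forall x \forall y (Rxy \to \exists z (Rxz \wedge Rzy)).
(F1): fails — Rae but no z with Raz and Rze.
(F2): ✓.
(F3): fails — Ruv but no z with Ruz and Rzv.
(F4): fails — Rvu but no z with Rvz and Rzu.
(F5): fails — R03 but no z with R0z and Rz3.
Valid on: (F2).

(F2)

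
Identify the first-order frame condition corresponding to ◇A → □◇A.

the Euclidean property

This schema is the 5 axiom.
Its frame correspondent is the Euclidean property — ∀x ∀y ∀z (Rxy ∧ Rxz → Ryz).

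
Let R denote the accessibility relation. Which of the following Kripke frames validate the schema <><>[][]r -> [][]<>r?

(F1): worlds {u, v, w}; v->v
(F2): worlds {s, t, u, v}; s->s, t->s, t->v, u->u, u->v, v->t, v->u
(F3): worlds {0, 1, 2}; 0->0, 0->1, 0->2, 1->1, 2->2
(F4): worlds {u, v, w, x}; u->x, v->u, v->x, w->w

(F1)

The schema corresponds to a generalized confluence (Geach) condition: forall x forall y forall z ((x R^2 y & x R^2 z) -> exists w (y R^2 w & zRw)).
(F1): holds.
(F2): fails — tR²s, tR²u but no w with sR²w and uRw.
(F3): fails — 0R²1, 0R²2 but no w with 1R²w and 2Rw.
(F4): fails — vR²x, vR²x but no t with xR²t and xRt.
Valid on: (F1).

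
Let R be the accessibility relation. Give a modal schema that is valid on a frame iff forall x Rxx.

□ψ → ψ

A defining formula is □ψ → ψ (the T axiom).
Suppose □ψ→ψ is valid. At any x set V(ψ)={w : Rxw}. Then □ψ holds at x, so ψ holds at x, i.e. Rxx.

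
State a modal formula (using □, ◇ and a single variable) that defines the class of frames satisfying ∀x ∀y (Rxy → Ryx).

A defining formula is s → □◇s (the B axiom).
Suppose s→□◇s is valid. Take Rxy and set V(s)={x}. Then s at x, so □◇s at x, so ◇s at y, so some z with Ryz has s; z=x, i.e. Ryx.

s → □◇s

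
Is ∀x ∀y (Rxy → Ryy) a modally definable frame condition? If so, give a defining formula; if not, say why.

Definable; □(□r → r) defines it

The condition is shift-reflexivity. A defining modal formula is □(□r → r).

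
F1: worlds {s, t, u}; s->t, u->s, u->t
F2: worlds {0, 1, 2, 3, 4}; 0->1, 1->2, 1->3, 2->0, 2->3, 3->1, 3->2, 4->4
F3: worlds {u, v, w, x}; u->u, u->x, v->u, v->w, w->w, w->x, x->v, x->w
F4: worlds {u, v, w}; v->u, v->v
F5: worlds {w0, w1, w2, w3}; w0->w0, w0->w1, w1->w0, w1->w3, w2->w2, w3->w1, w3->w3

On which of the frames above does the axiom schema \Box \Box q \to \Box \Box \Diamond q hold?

F3, F5

This is the axiom for a generalized confluence (Geach) condition; its first-order frame correspondent is \forall x \forall z (x R^2 z \to \exists w (x R^2 w \wedge zRw)).
F1: fails — uR²t but no w with uR²w and tRw.
F2: fails — 2R²2 but no w with 2R²w and 2Rw.
F3: condition met.
F4: fails — vR²u but no t with vR²t and uRt.
F5: condition met.
Valid on: F3, F5.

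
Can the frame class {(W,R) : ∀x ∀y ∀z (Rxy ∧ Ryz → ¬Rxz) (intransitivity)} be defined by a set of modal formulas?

Any modally definable frame class is closed under surjective bounded morphisms.
The 5-cycle (worlds 0,1,2,3,4 with 0→1→2→3→4→0) is intransitive. Mapping every world to a single reflexive point • is a surjective bounded morphism; the reflexive point is not intransitive (R••∧R•• but R••).
So the class is not modally definable.

No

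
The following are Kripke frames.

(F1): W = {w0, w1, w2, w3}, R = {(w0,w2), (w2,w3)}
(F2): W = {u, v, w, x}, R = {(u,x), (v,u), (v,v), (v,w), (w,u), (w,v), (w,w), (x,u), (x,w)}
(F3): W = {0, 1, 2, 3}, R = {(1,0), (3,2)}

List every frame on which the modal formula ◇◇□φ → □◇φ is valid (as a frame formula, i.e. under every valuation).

This is the axiom for a generalized confluence (Geach) condition; its first-order frame correspondent is ∀x ∀y ∀z ((xR²y ∧ xRz) → ∃w (yRw ∧ zRw)).
(F1): fails — w0R²w3, w0Rw2 but no w with w3Rw and w2Rw.
(F2): fails — uR²u, uRx but no t with uRt and xRt.
(F3): holds.

(F3)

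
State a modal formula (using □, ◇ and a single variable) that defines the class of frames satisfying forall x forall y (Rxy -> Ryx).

A defining formula is r → □◇r (the B axiom).
Suppose r→□◇r is valid. Take Rxy and set V(r)={x}. Then r at x, so □◇r at x, so ◇r at y, so some z with Ryz has r; z=x, i.e. Ryx.

r → □◇r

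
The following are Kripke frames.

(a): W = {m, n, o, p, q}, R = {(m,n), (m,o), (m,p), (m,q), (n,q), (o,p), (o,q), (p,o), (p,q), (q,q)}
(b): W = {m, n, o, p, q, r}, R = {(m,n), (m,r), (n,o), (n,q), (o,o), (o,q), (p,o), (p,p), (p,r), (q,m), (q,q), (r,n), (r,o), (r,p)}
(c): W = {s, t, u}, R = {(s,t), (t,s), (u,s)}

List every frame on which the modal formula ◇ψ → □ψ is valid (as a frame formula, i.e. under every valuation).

This is the axiom for partial functionality; its first-order frame correspondent is ∀x ∀y ∀z (Rxy ∧ Rxz → y = z).
(a): fails — m sees both n and o.
(b): fails — m sees both n and r.
(c): ✓.

(c)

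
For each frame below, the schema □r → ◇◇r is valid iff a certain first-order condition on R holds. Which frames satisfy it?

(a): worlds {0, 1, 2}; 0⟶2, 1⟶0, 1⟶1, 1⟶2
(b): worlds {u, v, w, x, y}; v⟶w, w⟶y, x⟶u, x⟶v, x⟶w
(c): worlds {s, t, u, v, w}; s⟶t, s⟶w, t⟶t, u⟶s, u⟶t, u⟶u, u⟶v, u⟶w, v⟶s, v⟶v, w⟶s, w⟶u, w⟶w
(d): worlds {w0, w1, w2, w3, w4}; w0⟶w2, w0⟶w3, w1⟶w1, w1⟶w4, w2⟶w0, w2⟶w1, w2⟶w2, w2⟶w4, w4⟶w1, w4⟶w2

(c)

The schema corresponds to a generalized confluence (Geach) condition: ∀x ∃w (xRw ∧ xR²w).
(a): fails — at 0 but no w with 0Rw and 0R²w.
(b): fails — at u but no t with uRt and uR²t.
(c): condition met.
(d): fails — at w3 but no w with w3Rw and w3R²w.
Valid on: (c).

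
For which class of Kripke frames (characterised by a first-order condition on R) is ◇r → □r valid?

Suppose ◇r→□r is valid. Take Rxy, Rxz and set V(r)={y}. Then ◇r at x, so □r at x, so r at z, i.e. z=y.

partial functionality: ∀x ∀y ∀z (Rxy ∧ Rxz → y = z)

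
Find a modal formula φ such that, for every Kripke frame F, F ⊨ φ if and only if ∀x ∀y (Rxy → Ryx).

q → □◇q

This is symmetry; the standard corresponding axiom is B: q → □◇q.
Suppose q→□◇q is valid. Take Rxy and set V(q)={x}. Then q at x, so □◇q at x, so ◇q at y, so some z with Ryz has q; z=x, i.e. Ryx.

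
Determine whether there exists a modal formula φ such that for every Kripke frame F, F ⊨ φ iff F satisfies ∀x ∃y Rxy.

Yes: it is seriality, defined by the D schema □q → ◇q.
Suppose □q→◇q is valid. At any x set V(q)=W. Then □q at x, so ◇q at x, so x has a successor.

Definable; □q → ◇q defines it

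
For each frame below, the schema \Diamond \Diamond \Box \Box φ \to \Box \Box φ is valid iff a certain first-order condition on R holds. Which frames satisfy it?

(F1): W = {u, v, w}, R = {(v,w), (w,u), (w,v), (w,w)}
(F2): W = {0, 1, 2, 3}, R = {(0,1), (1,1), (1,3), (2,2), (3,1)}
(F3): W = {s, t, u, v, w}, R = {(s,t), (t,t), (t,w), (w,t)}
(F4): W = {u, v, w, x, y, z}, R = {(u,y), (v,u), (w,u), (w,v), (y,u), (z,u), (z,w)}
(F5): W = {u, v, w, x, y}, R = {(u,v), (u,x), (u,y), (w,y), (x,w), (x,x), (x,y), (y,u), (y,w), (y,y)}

(F2), (F3)

This is the axiom for a generalized confluence (Geach) condition; its first-order frame correspondent is \forall x \forall y \forall z ((x R^2 y \wedge x R^2 z) \to \exists w (y R^2 w \wedge z = w)).
(F1): fails — vR²u, vR²u but no t with uR²t and u=t.
(F2): condition met.
(F3): condition met.
(F4): fails — wR²u, wR²y but no t with uR²t and y=t.
(F5): fails — uR²w, uR²x but no t with wR²t and x=t.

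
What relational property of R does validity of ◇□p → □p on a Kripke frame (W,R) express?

The Euclidean property

Equivalently (dual form): ◇p → □◇p.
Suppose ◇p→□◇p is valid. Take Rxy, Rxz and set V(p)={y}. Then ◇p at x, so □◇p at x, so ◇p at z, so some w with Rzw has p; w=y, i.e. Rzy. By symmetry of the argument, Ryz.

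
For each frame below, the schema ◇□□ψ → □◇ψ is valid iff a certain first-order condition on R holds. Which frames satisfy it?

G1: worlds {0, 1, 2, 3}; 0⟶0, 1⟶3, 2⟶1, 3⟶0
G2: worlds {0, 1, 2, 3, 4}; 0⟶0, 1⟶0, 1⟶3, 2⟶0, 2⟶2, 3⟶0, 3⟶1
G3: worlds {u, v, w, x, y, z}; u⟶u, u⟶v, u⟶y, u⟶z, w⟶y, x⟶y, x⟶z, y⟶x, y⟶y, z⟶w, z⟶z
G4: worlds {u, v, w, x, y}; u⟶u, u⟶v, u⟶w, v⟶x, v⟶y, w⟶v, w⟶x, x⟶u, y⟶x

This is the axiom for a generalized confluence (Geach) condition; its first-order frame correspondent is ∀x ∀y ∀z ((xRy ∧ xRz) → ∃w (yR²w ∧ zRw)).
G1: fails — 2R1, 2R1 but no w with 1R²w and 1Rw.
G2: condition met.
G3: fails — uRu, uRv but no t with uR²t and vRt.
G4: fails — vRx, vRy but no t with xR²t and yRt.

G2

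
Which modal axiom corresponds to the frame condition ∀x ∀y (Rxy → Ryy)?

□(□q → q)

The condition is shift-reflexivity. The T□ schema □(□q → q) defines it.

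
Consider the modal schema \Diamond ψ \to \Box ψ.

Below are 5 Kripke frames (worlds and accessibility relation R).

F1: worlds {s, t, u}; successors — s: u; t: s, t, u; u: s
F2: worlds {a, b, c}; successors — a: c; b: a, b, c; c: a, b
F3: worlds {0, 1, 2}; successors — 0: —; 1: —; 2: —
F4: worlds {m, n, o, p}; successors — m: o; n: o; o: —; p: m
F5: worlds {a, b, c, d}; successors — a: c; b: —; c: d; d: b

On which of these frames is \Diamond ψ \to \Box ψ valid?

This is the axiom for partial functionality; its first-order frame correspondent is \forall x \forall y \forall z (Rxy \wedge Rxz \to y = z).
F1: fails — t sees both s and t.
F2: fails — b sees both a and b.
F3: condition met.
F4: condition met.
F5: condition met.
Valid on: F3, F4, F5.

F3, F4, F5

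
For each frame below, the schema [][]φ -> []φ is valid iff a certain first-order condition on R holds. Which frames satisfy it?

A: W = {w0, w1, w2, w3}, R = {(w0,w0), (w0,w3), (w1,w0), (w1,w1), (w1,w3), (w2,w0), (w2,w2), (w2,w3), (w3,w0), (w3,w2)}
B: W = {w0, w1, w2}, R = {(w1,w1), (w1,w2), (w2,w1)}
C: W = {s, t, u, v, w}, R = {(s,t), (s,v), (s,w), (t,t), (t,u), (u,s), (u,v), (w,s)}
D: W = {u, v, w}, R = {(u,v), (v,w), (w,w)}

The schema corresponds to density: forall x forall y (Rxy -> exists z (Rxz & Rzy)).
A: ✓.
B: ✓.
C: fails — Rus but no z with Ruz and Rzs.
D: fails — Ruv but no z with Ruz and Rzv.
Valid on: A, B.

A, B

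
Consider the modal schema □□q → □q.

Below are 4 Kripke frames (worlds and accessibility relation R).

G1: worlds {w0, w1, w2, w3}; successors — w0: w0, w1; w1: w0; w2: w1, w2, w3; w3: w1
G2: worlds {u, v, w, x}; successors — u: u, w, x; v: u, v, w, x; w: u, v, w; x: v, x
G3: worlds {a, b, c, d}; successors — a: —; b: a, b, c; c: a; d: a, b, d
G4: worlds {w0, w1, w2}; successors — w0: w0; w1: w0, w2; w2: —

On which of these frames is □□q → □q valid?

G2

This is the axiom for density; its first-order frame correspondent is ∀x ∀y (Rxy → ∃z (Rxz ∧ Rzy)).
G1: fails — Rw3w1 but no z with Rw3z and Rzw1.
G2: ✓.
G3: fails — Rca but no z with Rcz and Rza.
G4: fails — Rw1w2 but no z with Rw1z and Rzw2.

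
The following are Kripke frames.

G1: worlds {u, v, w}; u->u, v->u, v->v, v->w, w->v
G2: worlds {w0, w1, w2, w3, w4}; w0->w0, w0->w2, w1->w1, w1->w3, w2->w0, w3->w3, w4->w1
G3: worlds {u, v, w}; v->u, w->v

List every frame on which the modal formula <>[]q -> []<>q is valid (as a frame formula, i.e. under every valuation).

This is the axiom for convergence; its first-order frame correspondent is forall x forall y forall z (Rxy & Rxz -> exists w (Ryw & Rzw)).
G1: fails — Rvw and Rvu but w and u have no common successor.
G2: satisfies the condition.
G3: fails — Rvu and Rvu but u and u have no common successor.

G2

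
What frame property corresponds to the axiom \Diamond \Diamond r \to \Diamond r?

This schema is equivalent to the 4 axiom □r → □□r.
Its frame correspondent is transitivity — \forall x \forall y \forall z (Rxy \wedge Ryz \to Rxz).

Transitivity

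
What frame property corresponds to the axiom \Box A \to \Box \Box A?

Suppose □A→□□A is valid. Take Rxy, Ryz and set V(A)={w : Rxw}. Then □A at x, so □□A at x, so □A at y, so A at z, i.e. Rxz.
Conversely, on a frame with transitivity the schema holds at every world under every valuation.
So the correspondent is transitivity.

Transitivity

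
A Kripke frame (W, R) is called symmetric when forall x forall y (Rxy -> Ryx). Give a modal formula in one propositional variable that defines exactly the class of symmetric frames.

ψ → □◇ψ

A defining formula is ψ → □◇ψ (the B axiom).
Suppose ψ→□◇ψ is valid. Take Rxy and set V(ψ)={x}. Then ψ at x, so □◇ψ at x, so ◇ψ at y, so some z with Ryz has ψ; z=x, i.e. Ryx.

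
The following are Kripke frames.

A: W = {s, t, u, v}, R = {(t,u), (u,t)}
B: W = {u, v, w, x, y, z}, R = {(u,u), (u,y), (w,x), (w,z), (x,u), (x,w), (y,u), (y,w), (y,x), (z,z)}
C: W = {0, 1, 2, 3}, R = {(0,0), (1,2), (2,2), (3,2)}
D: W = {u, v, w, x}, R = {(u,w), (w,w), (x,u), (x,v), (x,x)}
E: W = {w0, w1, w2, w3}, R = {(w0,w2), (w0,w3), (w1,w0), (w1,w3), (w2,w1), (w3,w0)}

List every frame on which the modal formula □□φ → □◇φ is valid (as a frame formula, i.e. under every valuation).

The schema corresponds to a generalized confluence (Geach) condition: ∀x ∀z (xRz → ∃w (xR²w ∧ zRw)).
A: condition met.
B: condition met.
C: condition met.
D: fails — xRv but no t with xR²t and vRt.
E: condition met.

A, B, C, E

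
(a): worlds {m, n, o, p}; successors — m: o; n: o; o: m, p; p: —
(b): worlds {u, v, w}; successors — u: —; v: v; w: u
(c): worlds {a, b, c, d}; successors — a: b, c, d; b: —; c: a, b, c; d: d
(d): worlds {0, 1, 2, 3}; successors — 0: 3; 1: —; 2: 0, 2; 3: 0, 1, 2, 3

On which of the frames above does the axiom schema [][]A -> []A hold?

(c), (d)

The schema corresponds to density: forall x forall y (Rxy -> exists z (Rxz & Rzy)).
(a): fails — Rno but no z with Rnz and Rzo.
(b): fails — Rwu but no z with Rwz and Rzu.
(c): condition met.
(d): condition met.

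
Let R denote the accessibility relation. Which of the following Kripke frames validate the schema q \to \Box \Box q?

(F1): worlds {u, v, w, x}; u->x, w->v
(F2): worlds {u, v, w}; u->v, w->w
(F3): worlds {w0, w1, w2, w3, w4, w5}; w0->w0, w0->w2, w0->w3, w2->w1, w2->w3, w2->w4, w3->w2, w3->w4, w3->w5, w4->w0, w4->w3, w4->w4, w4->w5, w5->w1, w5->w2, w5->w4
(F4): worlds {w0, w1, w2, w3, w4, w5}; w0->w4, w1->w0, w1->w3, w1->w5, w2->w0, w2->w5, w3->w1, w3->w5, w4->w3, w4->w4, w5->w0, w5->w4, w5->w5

(F1), (F2)

The schema corresponds to a generalized confluence (Geach) condition: \forall x \forall z (x R^2 z \to \exists w (x = w \wedge z = w)).
(F1): ✓.
(F2): ✓.
(F3): fails — w0R²w1 but w0 ≠ w1.
(F4): fails — w0R²w3 but w0 ≠ w3.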